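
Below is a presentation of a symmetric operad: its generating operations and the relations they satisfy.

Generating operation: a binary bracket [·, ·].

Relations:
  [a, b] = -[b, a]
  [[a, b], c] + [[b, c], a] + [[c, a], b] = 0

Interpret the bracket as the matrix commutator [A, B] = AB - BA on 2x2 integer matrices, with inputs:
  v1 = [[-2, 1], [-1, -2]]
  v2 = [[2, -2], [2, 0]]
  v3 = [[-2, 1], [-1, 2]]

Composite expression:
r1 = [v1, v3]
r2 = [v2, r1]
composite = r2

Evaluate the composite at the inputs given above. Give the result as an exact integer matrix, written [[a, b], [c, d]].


[[-16, 8], [-8, 16]]


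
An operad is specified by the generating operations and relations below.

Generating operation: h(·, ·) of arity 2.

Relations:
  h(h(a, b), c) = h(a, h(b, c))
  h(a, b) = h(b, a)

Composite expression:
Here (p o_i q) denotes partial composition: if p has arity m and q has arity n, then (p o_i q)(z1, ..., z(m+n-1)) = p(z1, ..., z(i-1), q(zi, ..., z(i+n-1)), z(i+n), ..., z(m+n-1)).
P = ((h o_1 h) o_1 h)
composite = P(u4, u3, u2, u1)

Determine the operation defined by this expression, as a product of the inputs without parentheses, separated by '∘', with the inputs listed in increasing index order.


u1 ∘ u2 ∘ u3 ∘ u4

With h associative and commutative, the u-input set is all that matters.
h(u4, u3) reduces to u4 ∘ u3
h(h(u4, u3), u2) reduces to u4 ∘ u3 ∘ u2
h(h(h(u4, u3), u2), u1) reduces to u4 ∘ u3 ∘ u2 ∘ u1
reordering the factors by index: u1 ∘ u2 ∘ u3 ∘ u4


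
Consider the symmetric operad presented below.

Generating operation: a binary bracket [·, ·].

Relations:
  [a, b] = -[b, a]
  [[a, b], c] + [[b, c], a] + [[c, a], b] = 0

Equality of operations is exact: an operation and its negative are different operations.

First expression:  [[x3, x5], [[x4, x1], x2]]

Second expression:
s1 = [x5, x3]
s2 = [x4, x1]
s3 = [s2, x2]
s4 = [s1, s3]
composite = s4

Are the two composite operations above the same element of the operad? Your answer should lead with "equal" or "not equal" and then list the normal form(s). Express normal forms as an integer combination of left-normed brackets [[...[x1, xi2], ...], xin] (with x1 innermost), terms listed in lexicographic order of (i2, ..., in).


not equal — first [[[[x1, x4], x2], x3], x5] - [[[[x1, x4], x2], x5], x3], second -[[[[x1, x4], x2], x3], x5] + [[[[x1, x4], x2], x5], x3]

Reducing the first expression gives [[[[x1, x4], x2], x3], x5] - [[[[x1, x4], x2], x5], x3]
Reducing the second expression gives -[[[[x1, x4], x2], x3], x5] + [[[[x1, x4], x2], x5], x3]
No match — not equal.


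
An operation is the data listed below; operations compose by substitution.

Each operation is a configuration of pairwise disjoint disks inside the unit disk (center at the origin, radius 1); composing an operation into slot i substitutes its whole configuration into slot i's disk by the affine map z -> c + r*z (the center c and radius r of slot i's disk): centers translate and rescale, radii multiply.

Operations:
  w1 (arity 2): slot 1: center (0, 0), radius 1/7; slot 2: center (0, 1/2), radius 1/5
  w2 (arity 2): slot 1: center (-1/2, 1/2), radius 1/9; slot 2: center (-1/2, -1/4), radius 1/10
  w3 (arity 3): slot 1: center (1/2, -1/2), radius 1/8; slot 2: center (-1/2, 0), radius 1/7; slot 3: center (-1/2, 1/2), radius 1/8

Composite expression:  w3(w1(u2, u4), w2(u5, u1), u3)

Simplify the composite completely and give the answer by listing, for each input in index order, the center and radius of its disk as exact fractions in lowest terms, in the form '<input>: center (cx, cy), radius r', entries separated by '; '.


u1: center (-4/7, -1/28), radius 1/70; u2: center (1/2, -1/2), radius 1/56; u3: center (-1/2, 1/2), radius 1/8; u4: center (1/2, -7/16), radius 1/40; u5: center (-4/7, 1/14), radius 1/63

Affine substitution under w3: radii multiply and u-centers shift.
for u2, the 2-step affine chain lands on center (1/2, -1/2), radius 1/56
for u4, the 2-step affine chain lands on center (1/2, -7/16), radius 1/40
for u5, the 2-step affine chain lands on center (-4/7, 1/14), radius 1/63
for u1, the 2-step affine chain lands on center (-4/7, -1/28), radius 1/70
for u3, the 1-step affine chain lands on center (-1/2, 1/2), radius 1/8


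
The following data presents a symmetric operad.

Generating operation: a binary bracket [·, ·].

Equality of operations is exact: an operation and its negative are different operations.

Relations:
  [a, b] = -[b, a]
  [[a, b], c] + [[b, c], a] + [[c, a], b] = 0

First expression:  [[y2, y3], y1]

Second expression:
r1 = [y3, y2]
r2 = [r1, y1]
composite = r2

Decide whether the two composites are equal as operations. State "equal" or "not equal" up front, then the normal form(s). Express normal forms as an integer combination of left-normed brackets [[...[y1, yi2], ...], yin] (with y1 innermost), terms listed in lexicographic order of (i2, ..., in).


not equal; first: -[[y1, y2], y3] + [[y1, y3], y2]; second: [[y1, y2], y3] - [[y1, y3], y2]


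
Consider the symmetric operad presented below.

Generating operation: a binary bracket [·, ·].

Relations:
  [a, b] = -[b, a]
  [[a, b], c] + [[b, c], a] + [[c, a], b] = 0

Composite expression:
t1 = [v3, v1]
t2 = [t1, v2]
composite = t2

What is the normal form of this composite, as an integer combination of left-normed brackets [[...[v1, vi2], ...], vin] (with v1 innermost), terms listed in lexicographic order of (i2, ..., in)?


-[[v1, v3], v2]

Skip Jacobi rewriting: expand, keep v1-initial words, read off terms.
Composite bracket: [[v3, v1], v2]
Under [a, b] = ab - ba we get 4 signed associative words (2^2 = 4).
Words beginning with v1 determine it all:
  from v1v3v2, sign -1: term -[[v1, v3], v2]


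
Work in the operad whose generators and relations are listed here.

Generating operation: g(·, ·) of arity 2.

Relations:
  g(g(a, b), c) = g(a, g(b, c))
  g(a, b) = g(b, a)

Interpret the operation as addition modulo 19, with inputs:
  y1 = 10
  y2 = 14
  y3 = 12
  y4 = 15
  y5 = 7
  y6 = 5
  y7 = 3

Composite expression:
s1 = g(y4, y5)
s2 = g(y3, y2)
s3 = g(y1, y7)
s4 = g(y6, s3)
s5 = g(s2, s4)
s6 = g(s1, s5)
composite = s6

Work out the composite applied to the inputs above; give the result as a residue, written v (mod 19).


9 (mod 19)

g(y4, y5) = 3
g(y3, y2) = 7
g(y1, y7) = 13
g(y6, g(y1, y7)) = 18
g(g(y3, y2), g(y6, g(y1, y7))) = 6
g(g(y4, y5), g(g(y3, y2), g(y6, g(y1, y7)))) = 9


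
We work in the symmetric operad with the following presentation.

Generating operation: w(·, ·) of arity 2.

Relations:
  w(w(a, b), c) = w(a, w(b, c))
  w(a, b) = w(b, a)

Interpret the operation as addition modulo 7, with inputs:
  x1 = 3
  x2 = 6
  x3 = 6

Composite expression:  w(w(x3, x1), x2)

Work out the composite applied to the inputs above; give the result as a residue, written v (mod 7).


1 (mod 7)


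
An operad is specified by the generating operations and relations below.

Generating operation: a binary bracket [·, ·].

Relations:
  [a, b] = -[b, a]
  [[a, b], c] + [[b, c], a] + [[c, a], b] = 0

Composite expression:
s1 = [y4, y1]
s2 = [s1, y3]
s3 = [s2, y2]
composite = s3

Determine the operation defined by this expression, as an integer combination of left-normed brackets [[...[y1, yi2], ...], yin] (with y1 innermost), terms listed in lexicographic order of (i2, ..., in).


-[[[y1, y4], y3], y2]

Left-normed coefficients sit on the y1-initial expansion words.
Composite bracket: [[[y4, y1], y3], y2]
Applying ab - ba throughout gives 8 signed words (2^3 = 8).
Keep just the words that open with y1:
  the word y1y4y3y2 carries sign -1 and contributes -[[[y1, y4], y3], y2]


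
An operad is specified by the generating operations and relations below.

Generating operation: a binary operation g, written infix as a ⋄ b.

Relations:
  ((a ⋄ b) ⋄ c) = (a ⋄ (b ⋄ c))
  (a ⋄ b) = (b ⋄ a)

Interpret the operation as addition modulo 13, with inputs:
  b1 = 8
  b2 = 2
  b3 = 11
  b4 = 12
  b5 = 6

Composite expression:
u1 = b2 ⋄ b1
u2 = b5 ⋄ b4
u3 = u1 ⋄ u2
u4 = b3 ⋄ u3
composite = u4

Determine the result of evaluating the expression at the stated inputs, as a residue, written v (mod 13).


0 (mod 13)

(b2 ⋄ b1) = 10
(b5 ⋄ b4) = 5
((b2 ⋄ b1) ⋄ (b5 ⋄ b4)) = 2
(b3 ⋄ ((b2 ⋄ b1) ⋄ (b5 ⋄ b4))) = 0


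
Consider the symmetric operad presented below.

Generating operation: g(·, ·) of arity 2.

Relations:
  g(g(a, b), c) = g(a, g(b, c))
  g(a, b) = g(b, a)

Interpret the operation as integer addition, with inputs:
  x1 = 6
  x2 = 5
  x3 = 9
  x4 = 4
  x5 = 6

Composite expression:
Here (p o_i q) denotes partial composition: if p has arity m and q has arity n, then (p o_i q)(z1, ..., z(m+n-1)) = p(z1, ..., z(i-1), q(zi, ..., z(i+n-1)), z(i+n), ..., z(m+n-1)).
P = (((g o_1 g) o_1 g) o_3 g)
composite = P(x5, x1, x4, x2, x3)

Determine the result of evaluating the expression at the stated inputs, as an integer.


30

g(x5, x1) = 12
g(x4, x2) = 9
g(g(x5, x1), g(x4, x2)) = 21
g(g(g(x5, x1), g(x4, x2)), x3) = 30


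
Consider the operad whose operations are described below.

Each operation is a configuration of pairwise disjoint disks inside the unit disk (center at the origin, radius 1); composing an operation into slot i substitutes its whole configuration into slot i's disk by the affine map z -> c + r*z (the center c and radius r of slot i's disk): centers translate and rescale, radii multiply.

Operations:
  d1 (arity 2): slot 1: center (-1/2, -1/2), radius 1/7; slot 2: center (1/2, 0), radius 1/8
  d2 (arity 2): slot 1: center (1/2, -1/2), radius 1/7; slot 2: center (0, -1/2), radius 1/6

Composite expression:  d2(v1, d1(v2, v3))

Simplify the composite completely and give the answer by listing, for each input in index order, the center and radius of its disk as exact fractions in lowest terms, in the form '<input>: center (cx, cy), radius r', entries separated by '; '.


Below d2, radii multiply path by path; the v-disk centers shift.
tracing v1 down its 1-map path: center (1/2, -1/2), radius 1/7
tracing v2 down its 2-map path: center (-1/12, -7/12), radius 1/42
tracing v3 down its 2-map path: center (1/12, -1/2), radius 1/48

v1: center (1/2, -1/2), radius 1/7; v2: center (-1/12, -7/12), radius 1/42; v3: center (1/12, -1/2), radius 1/48


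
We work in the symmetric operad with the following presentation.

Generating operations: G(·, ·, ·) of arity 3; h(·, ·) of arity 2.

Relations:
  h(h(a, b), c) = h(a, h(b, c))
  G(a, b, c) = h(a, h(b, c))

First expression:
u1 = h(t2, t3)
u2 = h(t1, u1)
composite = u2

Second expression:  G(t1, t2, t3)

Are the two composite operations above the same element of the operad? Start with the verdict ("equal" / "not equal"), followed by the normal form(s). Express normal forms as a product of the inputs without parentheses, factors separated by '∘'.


equal: each reduces to t1 ∘ t2 ∘ t3

Reducing the first expression gives t1 ∘ t2 ∘ t3
Reducing the second expression gives t1 ∘ t2 ∘ t3
Same normal form: equal.


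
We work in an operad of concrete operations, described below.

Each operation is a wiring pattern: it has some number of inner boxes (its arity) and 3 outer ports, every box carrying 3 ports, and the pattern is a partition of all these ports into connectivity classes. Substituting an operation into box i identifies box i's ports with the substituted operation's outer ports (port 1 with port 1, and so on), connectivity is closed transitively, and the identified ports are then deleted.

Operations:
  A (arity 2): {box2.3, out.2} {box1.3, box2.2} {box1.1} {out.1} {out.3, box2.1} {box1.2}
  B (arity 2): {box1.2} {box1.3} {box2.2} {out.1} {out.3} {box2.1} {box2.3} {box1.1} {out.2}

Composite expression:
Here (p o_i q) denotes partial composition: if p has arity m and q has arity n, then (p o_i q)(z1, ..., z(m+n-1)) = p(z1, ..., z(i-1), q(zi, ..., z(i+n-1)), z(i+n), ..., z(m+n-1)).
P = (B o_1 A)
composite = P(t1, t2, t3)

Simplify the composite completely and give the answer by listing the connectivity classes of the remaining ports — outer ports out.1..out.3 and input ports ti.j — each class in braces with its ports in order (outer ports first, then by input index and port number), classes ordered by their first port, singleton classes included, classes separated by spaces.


{out.1} {out.2} {out.3} {t1.1} {t1.2} {t1.3, t2.2} {t2.1} {t2.3} {t3.1} {t3.2} {t3.3}

Two ports join when wires chain via B-identified ports.
stage A: inputs (t1, t2), connectivity {out.1} {out.2, t2.3} {out.3, t2.1} {t1.1} {t1.2} {t1.3, t2.2}, out.j its boundary
stage B: inputs (t1, t2, t3), connectivity {out.1} {out.2} {out.3} {t1.1} {t1.2} {t1.3, t2.2} {t2.1} {t2.3} {t3.1} {t3.2} {t3.3}, out.j its boundary


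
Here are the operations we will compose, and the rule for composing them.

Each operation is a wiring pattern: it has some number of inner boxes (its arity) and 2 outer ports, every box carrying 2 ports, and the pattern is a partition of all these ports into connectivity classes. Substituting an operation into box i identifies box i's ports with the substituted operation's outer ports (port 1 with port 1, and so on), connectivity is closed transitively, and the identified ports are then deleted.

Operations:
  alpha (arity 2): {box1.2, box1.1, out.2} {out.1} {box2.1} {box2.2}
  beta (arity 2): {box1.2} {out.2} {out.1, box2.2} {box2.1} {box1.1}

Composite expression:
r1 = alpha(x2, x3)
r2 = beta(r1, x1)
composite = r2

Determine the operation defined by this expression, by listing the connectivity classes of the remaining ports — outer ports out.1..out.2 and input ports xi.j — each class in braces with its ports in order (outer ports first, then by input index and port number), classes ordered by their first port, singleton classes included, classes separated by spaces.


{out.1, x1.2} {out.2} {x1.1} {x2.1, x2.2} {x3.1} {x3.2}


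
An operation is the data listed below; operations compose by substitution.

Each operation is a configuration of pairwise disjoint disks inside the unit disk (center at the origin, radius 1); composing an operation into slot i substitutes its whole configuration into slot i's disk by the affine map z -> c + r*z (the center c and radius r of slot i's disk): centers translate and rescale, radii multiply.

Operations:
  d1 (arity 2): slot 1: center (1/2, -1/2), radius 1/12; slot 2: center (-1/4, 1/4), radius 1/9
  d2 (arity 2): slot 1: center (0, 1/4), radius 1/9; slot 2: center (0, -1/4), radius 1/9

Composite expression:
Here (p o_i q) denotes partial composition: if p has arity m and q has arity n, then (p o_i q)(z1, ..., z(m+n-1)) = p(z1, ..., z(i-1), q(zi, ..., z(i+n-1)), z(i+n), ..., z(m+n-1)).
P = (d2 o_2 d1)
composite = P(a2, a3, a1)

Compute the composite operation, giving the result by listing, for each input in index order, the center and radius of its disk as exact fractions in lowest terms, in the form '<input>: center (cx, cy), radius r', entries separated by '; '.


Each a-disk chains the slot maps above it in d2; radii multiply.
input a2: applying the 1 nested substitution gives center (0, 1/4), radius 1/9
input a3: applying the 2 nested substitutions gives center (1/18, -11/36), radius 1/108
input a1: applying the 2 nested substitutions gives center (-1/36, -2/9), radius 1/81

a1: center (-1/36, -2/9), radius 1/81; a2: center (0, 1/4), radius 1/9; a3: center (1/18, -11/36), radius 1/108


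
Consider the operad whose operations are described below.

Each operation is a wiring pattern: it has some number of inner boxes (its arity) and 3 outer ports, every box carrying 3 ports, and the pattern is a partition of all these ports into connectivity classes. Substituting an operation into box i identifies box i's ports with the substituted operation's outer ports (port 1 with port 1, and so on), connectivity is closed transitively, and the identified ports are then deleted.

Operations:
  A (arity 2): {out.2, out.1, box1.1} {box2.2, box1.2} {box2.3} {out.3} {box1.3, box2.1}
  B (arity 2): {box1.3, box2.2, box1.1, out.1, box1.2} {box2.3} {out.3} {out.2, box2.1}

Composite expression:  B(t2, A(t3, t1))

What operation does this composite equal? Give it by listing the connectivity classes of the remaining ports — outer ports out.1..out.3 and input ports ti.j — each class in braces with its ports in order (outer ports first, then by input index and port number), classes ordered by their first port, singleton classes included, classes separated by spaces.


{out.1, out.2, t2.1, t2.2, t2.3, t3.1} {out.3} {t1.1, t3.3} {t1.2, t3.2} {t1.3}


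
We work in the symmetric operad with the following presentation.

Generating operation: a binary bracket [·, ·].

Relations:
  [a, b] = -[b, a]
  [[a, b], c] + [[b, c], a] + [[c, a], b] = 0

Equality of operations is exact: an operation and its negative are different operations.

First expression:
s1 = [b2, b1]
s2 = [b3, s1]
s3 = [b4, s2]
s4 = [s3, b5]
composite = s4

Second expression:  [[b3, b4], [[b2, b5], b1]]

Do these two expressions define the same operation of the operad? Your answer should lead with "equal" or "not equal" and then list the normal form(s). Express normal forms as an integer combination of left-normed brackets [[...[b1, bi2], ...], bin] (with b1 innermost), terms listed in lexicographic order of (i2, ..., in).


not equal; first: -[[[[b1, b2], b3], b4], b5]; second: [[[[b1, b2], b5], b3], b4] - [[[[b1, b2], b5], b4], b3] - [[[[b1, b5], b2], b3], b4] + [[[[b1, b5], b2], b4], b3]

Normal form of the first expression: -[[[[b1, b2], b3], b4], b5]
Normal form of the second expression: [[[[b1, b2], b5], b3], b4] - [[[[b1, b2], b5], b4], b3] - [[[[b1, b5], b2], b3], b4] + [[[[b1, b5], b2], b4], b3]
The forms do not match — not equal.


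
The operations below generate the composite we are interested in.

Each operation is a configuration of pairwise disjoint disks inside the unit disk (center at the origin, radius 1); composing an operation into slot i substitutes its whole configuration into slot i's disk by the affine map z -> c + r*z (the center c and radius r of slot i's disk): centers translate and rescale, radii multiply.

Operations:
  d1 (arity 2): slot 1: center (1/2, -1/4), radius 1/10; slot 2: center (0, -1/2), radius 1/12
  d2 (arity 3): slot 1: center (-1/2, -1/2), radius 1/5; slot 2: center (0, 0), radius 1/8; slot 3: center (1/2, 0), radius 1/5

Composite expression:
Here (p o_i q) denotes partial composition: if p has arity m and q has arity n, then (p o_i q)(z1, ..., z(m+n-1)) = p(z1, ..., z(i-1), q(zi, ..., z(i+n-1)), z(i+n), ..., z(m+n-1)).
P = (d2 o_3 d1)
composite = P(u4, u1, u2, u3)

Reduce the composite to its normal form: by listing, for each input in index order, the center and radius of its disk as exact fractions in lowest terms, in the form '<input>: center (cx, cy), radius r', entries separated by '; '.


u1: center (0, 0), radius 1/8; u2: center (3/5, -1/20), radius 1/50; u3: center (1/2, -1/10), radius 1/60; u4: center (-1/2, -1/2), radius 1/5

Follow each u-input down from d2: c' goes to c + r*c', radius to r*r'.
u4 passes through 1 substitution, ending at center (-1/2, -1/2), radius 1/5
u1 passes through 1 substitution, ending at center (0, 0), radius 1/8
u2 passes through 2 substitutions, ending at center (3/5, -1/20), radius 1/50
u3 passes through 2 substitutions, ending at center (1/2, -1/10), radius 1/60


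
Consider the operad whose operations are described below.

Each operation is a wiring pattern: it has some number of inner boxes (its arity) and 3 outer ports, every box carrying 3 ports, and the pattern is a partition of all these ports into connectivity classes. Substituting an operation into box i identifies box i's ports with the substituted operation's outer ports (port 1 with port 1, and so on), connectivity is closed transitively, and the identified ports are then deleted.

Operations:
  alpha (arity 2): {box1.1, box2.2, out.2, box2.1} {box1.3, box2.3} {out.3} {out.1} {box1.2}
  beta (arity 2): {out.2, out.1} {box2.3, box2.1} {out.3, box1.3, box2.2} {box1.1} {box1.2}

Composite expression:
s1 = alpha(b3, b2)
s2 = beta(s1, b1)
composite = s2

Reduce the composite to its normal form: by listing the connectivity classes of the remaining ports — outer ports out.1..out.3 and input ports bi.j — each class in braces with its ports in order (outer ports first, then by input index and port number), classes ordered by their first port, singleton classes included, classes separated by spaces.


{out.1, out.2} {out.3, b1.2} {b1.1, b1.3} {b2.1, b2.2, b3.1} {b2.3, b3.3} {b3.2}

After gluing at beta, chains via deleted ports link the b-ports.
composing alpha on (b3, b2), with out.j its own outer ports: {out.1} {out.2, b2.1, b2.2, b3.1} {out.3} {b2.3, b3.3} {b3.2}
composing beta on (b3, b2, b1), with out.j its own outer ports: {out.1, out.2} {out.3, b1.2} {b1.1, b1.3} {b2.1, b2.2, b3.1} {b2.3, b3.3} {b3.2}


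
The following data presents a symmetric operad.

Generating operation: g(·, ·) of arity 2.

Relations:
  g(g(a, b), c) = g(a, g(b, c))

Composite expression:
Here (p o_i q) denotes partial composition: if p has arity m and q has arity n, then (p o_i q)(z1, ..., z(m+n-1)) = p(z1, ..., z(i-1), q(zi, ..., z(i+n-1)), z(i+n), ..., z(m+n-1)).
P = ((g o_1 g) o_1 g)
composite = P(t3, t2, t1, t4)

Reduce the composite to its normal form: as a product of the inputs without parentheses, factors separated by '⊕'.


Associativity of g dissolves the nesting; only the t-input order survives.
g(t3, t2) flattens to t3 ⊕ t2
g(g(t3, t2), t1) flattens to t3 ⊕ t2 ⊕ t1
g(g(g(t3, t2), t1), t4) flattens to t3 ⊕ t2 ⊕ t1 ⊕ t4

t3 ⊕ t2 ⊕ t1 ⊕ t4


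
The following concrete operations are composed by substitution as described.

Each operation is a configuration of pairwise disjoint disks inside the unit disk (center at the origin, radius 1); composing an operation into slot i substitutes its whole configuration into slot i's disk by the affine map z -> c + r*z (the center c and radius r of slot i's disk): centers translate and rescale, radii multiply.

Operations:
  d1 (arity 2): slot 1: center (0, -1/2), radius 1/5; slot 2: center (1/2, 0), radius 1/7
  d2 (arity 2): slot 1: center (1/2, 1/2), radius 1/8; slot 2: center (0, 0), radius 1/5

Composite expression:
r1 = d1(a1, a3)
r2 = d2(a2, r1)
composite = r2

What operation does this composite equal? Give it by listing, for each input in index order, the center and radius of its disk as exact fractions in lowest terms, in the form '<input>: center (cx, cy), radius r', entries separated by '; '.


a1: center (0, -1/10), radius 1/25; a2: center (1/2, 1/2), radius 1/8; a3: center (1/10, 0), radius 1/35

Below d2, radii multiply path by path; the a-disk centers shift.
input a2: applying the 1 nested substitution gives center (1/2, 1/2), radius 1/8
input a1: applying the 2 nested substitutions gives center (0, -1/10), radius 1/25
input a3: applying the 2 nested substitutions gives center (1/10, 0), radius 1/35


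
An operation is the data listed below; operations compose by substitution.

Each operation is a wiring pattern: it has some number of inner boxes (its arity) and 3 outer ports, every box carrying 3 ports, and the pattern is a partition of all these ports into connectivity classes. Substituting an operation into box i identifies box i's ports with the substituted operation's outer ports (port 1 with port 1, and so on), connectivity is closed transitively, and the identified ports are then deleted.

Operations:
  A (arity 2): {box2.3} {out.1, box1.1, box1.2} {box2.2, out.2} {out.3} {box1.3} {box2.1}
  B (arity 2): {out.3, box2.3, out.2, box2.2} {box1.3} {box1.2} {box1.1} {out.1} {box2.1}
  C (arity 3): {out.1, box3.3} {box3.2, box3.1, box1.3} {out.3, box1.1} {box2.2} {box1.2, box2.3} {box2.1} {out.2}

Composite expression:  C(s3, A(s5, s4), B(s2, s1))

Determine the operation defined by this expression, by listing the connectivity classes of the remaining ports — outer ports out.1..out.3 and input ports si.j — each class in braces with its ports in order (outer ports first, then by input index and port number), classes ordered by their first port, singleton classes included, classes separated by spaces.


Two ports join when wires chain via C-identified ports.
after A, the pattern on (s5, s4) reads {out.1, s5.1, s5.2} {out.2, s4.2} {out.3} {s4.1} {s4.3} {s5.3} (out.j = its outer ports)
after B, the pattern on (s2, s1) reads {out.1} {out.2, out.3, s1.2, s1.3} {s1.1} {s2.1} {s2.2} {s2.3} (out.j = its outer ports)
after C, the pattern on (s3, s5, s4, s2, s1) reads {out.1, s1.2, s1.3, s3.3} {out.2} {out.3, s3.1} {s1.1} {s2.1} {s2.2} {s2.3} {s3.2} {s4.1} {s4.2} {s4.3} {s5.1, s5.2} {s5.3} (out.j = its outer ports)

{out.1, s1.2, s1.3, s3.3} {out.2} {out.3, s3.1} {s1.1} {s2.1} {s2.2} {s2.3} {s3.2} {s4.1} {s4.2} {s4.3} {s5.1, s5.2} {s5.3}


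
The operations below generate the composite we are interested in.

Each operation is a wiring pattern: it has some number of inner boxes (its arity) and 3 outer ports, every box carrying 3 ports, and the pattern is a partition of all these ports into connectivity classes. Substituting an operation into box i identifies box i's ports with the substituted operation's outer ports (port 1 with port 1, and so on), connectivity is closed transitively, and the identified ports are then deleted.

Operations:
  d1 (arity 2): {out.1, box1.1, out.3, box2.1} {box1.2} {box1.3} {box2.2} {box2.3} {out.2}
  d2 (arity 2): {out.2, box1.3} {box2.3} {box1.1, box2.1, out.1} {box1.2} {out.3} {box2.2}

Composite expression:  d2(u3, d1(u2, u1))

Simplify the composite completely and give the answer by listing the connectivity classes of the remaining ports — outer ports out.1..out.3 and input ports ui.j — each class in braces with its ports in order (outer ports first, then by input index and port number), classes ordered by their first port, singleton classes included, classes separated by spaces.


After gluing at d2, chains via deleted ports link the u-ports.
d1 over (u2, u1) gives {out.1, out.3, u1.1, u2.1} {out.2} {u1.2} {u1.3} {u2.2} {u2.3}, out.j being that stage's outer ports
d2 over (u3, u2, u1) gives {out.1, u1.1, u2.1, u3.1} {out.2, u3.3} {out.3} {u1.2} {u1.3} {u2.2} {u2.3} {u3.2}, out.j being that stage's outer ports

{out.1, u1.1, u2.1, u3.1} {out.2, u3.3} {out.3} {u1.2} {u1.3} {u2.2} {u2.3} {u3.2}


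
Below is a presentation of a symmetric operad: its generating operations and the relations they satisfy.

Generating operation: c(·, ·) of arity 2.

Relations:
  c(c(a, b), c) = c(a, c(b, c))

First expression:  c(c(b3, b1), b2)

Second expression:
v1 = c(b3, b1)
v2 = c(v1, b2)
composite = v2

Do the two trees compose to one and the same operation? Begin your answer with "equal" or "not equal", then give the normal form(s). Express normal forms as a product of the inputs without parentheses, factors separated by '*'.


In normal form, the first expression is b3 * b1 * b2
In normal form, the second expression is b3 * b1 * b2
The forms coincide; equal.

equal; the common form is b3 * b1 * b2


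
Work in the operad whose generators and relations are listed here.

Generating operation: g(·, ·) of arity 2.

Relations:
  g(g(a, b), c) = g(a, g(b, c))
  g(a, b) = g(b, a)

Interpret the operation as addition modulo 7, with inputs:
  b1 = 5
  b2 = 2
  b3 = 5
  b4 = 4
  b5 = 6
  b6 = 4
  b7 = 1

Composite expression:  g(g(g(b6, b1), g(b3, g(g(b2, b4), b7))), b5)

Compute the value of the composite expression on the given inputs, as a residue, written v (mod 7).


6 (mod 7)

g(b6, b1) = 2
g(b2, b4) = 6
g(g(b2, b4), b7) = 0
g(b3, g(g(b2, b4), b7)) = 5
g(g(b6, b1), g(b3, g(g(b2, b4), b7))) = 0
g(g(g(b6, b1), g(b3, g(g(b2, b4), b7))), b5) = 6


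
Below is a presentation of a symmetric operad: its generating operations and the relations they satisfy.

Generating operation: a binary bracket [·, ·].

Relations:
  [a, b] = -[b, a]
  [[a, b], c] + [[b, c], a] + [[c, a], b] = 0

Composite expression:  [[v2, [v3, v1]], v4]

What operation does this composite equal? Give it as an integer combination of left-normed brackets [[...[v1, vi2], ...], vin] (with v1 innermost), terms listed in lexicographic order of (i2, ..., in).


Skip Jacobi rewriting: expand, keep v1-initial words, read off terms.
Composite bracket: [[v2, [v3, v1]], v4]
Under [a, b] = ab - ba we get 8 signed associative words (2^3 = 8).
Coefficients come from the v1-initial words:
  v1v3v2v4 appears with sign +1, giving the term +[[[v1, v3], v2], v4]

[[[v1, v3], v2], v4]


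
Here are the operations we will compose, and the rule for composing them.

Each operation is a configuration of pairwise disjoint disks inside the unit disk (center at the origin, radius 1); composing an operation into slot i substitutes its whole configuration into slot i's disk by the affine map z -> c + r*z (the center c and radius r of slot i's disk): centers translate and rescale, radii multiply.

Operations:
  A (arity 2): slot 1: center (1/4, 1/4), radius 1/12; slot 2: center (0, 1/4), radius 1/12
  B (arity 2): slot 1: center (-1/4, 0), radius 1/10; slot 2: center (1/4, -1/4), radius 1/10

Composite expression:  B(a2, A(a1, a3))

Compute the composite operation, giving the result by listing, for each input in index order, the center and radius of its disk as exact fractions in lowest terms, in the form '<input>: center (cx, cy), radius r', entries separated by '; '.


Nesting under B composes maps z -> c + r*z down each a-path.
input a2: composing its 1 substitution step yields center (-1/4, 0), radius 1/10
input a1: composing its 2 substitution steps yields center (11/40, -9/40), radius 1/120
input a3: composing its 2 substitution steps yields center (1/4, -9/40), radius 1/120

a1: center (11/40, -9/40), radius 1/120; a2: center (-1/4, 0), radius 1/10; a3: center (1/4, -9/40), radius 1/120


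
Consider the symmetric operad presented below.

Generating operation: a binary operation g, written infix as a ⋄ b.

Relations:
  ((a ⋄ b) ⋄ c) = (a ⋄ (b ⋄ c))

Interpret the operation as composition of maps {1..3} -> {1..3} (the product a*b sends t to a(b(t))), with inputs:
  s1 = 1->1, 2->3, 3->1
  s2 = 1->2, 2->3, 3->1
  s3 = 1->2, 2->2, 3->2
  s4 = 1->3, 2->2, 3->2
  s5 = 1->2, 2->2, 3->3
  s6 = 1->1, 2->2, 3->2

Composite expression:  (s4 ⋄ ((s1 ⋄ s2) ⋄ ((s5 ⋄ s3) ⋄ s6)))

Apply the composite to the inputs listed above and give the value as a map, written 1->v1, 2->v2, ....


(s1 ⋄ s2) = 1->3, 2->1, 3->1
(s5 ⋄ s3) = 1->2, 2->2, 3->2
((s5 ⋄ s3) ⋄ s6) = 1->2, 2->2, 3->2
((s1 ⋄ s2) ⋄ ((s5 ⋄ s3) ⋄ s6)) = 1->1, 2->1, 3->1
(s4 ⋄ ((s1 ⋄ s2) ⋄ ((s5 ⋄ s3) ⋄ s6))) = 1->3, 2->3, 3->3

1->3, 2->3, 3->3


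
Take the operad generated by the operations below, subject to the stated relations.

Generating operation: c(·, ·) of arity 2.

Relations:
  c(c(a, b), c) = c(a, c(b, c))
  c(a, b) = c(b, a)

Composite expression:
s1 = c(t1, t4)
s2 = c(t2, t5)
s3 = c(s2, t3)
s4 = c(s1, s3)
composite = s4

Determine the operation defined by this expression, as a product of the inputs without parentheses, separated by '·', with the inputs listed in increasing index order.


Reordering under c is free, so list the t-inputs canonically.
c(t1, t4) linearizes to t1 · t4
c(t2, t5) linearizes to t2 · t5
c(c(t2, t5), t3) linearizes to t2 · t5 · t3
c(c(t1, t4), c(c(t2, t5), t3)) linearizes to t1 · t4 · t2 · t5 · t3
sorting the factors by input index: t1 · t2 · t3 · t4 · t5

t1 · t2 · t3 · t4 · t5


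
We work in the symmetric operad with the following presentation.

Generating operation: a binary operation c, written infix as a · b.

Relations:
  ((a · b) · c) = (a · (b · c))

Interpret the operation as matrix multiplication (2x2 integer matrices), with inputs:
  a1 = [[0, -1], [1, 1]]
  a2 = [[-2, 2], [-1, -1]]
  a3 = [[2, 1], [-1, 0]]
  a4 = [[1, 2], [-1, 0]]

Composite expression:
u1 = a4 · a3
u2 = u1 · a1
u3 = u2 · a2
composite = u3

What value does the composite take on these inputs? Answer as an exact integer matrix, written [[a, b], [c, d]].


(a4 · a3) = [[0, 1], [-2, -1]]
((a4 · a3) · a1) = [[1, 1], [-1, 1]]
(((a4 · a3) · a1) · a2) = [[-3, 1], [1, -3]]

[[-3, 1], [1, -3]]


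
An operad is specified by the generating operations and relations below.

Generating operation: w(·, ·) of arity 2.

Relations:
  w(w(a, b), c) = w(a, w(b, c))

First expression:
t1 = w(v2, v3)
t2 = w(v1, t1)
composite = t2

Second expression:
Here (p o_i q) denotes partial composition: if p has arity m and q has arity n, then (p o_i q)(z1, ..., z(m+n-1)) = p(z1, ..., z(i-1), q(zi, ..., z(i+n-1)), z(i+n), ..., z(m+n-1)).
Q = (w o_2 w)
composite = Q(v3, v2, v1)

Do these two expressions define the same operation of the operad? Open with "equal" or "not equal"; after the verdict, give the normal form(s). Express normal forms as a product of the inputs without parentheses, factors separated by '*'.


not equal: they reduce to v1 * v2 * v3 and v3 * v2 * v1

Reducing the first expression gives v1 * v2 * v3
Reducing the second expression gives v3 * v2 * v1
The forms do not match — not equal.


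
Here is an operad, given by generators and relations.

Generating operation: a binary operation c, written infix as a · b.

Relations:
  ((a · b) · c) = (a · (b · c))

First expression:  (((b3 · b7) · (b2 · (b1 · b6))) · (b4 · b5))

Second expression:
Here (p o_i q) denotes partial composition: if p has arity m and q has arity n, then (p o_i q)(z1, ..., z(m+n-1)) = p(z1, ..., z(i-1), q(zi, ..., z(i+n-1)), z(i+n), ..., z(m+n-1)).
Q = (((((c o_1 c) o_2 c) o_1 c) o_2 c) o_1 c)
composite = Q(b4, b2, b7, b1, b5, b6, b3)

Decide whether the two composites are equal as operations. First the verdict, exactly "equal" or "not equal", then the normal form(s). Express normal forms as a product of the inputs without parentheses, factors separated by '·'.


not equal — first b3 · b7 · b2 · b1 · b6 · b4 · b5, second b4 · b2 · b7 · b1 · b5 · b6 · b3

Reducing the first expression gives b3 · b7 · b2 · b1 · b6 · b4 · b5
Reducing the second expression gives b4 · b2 · b7 · b1 · b5 · b6 · b3
The normal forms differ: not equal.


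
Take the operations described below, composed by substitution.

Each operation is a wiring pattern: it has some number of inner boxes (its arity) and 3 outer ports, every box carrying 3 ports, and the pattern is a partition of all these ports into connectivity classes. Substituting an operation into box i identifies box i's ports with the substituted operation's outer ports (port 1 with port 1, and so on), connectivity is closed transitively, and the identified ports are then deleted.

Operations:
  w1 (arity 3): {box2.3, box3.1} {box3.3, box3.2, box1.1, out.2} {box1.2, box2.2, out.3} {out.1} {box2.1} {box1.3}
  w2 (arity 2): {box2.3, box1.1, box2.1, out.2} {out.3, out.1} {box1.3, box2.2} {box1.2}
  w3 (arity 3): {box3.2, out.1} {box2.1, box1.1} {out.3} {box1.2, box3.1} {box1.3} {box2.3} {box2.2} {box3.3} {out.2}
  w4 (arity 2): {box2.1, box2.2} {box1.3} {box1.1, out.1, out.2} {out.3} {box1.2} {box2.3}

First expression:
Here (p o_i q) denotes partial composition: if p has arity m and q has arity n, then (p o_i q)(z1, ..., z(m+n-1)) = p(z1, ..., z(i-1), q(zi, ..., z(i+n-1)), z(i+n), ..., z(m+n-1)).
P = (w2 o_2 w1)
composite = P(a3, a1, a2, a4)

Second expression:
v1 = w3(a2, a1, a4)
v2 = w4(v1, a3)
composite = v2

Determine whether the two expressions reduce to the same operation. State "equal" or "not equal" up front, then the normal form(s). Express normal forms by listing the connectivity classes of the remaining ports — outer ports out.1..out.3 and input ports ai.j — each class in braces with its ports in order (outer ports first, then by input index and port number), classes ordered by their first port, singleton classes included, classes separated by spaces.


not equal; the first gives {out.1, out.3} {out.2, a1.2, a2.2, a3.1} {a1.1, a3.3, a4.2, a4.3} {a1.3} {a2.1} {a2.3, a4.1} {a3.2} and the second {out.1, out.2, a4.2} {out.3} {a1.1, a2.1} {a1.2} {a1.3} {a2.2, a4.1} {a2.3} {a3.1, a3.2} {a3.3} {a4.3}

Normal form of the first expression: {out.1, out.3} {out.2, a1.2, a2.2, a3.1} {a1.1, a3.3, a4.2, a4.3} {a1.3} {a2.1} {a2.3, a4.1} {a3.2}
Normal form of the second expression: {out.1, out.2, a4.2} {out.3} {a1.1, a2.1} {a1.2} {a1.3} {a2.2, a4.1} {a2.3} {a3.1, a3.2} {a3.3} {a4.3}
Distinct normal forms: not equal.


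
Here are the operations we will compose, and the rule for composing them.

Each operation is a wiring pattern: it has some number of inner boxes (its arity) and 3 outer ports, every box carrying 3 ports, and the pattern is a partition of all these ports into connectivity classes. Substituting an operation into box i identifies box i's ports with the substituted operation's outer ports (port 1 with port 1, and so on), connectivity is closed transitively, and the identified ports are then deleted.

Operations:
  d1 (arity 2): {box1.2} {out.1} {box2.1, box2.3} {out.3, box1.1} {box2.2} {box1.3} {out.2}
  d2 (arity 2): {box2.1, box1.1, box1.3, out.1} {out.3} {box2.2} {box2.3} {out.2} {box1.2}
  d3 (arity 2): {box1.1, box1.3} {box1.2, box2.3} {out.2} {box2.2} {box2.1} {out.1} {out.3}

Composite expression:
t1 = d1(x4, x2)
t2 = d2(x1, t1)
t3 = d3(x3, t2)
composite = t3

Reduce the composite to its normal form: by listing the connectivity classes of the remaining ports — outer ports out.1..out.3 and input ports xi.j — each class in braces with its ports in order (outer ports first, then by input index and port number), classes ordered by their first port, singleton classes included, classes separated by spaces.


{out.1} {out.2} {out.3} {x1.1, x1.3} {x1.2} {x2.1, x2.3} {x2.2} {x3.1, x3.3} {x3.2} {x4.1} {x4.2} {x4.3}

Connectivity passes through glued d3-boundaries; trace each wire chain.
the subtree at d1 composes to {out.1} {out.2} {out.3, x4.1} {x2.1, x2.3} {x2.2} {x4.2} {x4.3} on (x4, x2); out.j = own outer ports
the subtree at d2 composes to {out.1, x1.1, x1.3} {out.2} {out.3} {x1.2} {x2.1, x2.3} {x2.2} {x4.1} {x4.2} {x4.3} on (x1, x4, x2); out.j = own outer ports
the subtree at d3 composes to {out.1} {out.2} {out.3} {x1.1, x1.3} {x1.2} {x2.1, x2.3} {x2.2} {x3.1, x3.3} {x3.2} {x4.1} {x4.2} {x4.3} on (x3, x1, x4, x2); out.j = own outer ports


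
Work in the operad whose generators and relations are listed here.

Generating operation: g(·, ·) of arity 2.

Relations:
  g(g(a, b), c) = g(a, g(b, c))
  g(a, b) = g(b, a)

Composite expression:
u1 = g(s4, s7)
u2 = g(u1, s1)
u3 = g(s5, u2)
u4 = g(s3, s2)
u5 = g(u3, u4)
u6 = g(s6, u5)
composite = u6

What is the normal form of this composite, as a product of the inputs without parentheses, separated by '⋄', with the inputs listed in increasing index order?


s1 ⋄ s2 ⋄ s3 ⋄ s4 ⋄ s5 ⋄ s6 ⋄ s7

Both nesting and order wash out for g; what remains is which s's occur.
g(s4, s7) unparenthesizes to s4 ⋄ s7
g(g(s4, s7), s1) unparenthesizes to s4 ⋄ s7 ⋄ s1
g(s5, g(g(s4, s7), s1)) unparenthesizes to s5 ⋄ s4 ⋄ s7 ⋄ s1
g(s3, s2) unparenthesizes to s3 ⋄ s2
g(g(s5, g(g(s4, s7), s1)), g(s3, s2)) unparenthesizes to s5 ⋄ s4 ⋄ s7 ⋄ s1 ⋄ s3 ⋄ s2
g(s6, g(g(s5, g(g(s4, s7), s1)), g(s3, s2))) unparenthesizes to s6 ⋄ s5 ⋄ s4 ⋄ s7 ⋄ s1 ⋄ s3 ⋄ s2
sorting the factors by input index: s1 ⋄ s2 ⋄ s3 ⋄ s4 ⋄ s5 ⋄ s6 ⋄ s7


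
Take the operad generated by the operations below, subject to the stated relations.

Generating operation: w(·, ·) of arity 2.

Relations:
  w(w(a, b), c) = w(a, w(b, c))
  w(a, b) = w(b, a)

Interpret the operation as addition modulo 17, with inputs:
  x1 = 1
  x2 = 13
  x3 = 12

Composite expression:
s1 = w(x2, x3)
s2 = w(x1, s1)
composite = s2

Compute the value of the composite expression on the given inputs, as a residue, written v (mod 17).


9 (mod 17)


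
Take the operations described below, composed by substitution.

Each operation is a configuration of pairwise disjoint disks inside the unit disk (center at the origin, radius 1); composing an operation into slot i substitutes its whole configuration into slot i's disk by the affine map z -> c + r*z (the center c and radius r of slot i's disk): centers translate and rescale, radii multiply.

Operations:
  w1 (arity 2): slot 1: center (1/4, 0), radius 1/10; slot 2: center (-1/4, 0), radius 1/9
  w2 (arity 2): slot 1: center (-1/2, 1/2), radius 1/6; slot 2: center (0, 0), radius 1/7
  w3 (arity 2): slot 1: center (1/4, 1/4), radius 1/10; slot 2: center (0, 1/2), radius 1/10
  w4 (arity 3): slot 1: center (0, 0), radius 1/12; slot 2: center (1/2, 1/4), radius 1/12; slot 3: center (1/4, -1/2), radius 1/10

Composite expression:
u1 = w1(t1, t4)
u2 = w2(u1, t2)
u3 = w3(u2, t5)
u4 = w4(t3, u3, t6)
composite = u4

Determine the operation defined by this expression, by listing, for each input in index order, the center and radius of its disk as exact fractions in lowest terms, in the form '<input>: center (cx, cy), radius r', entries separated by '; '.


t1: center (1489/2880, 11/40), radius 1/7200; t2: center (25/48, 13/48), radius 1/840; t3: center (0, 0), radius 1/12; t4: center (1487/2880, 11/40), radius 1/6480; t5: center (1/2, 7/24), radius 1/120; t6: center (1/4, -1/2), radius 1/10
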